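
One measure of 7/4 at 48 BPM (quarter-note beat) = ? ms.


Quarter-note beat duration = 60000 / 48 ms
Beats per measure (7/4) = 7
One measure = 7 × 60000 / 48 = 420000 / 48 ms
= 8750.0 ms


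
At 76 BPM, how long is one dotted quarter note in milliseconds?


Solution.
One quarter-note beat = 60000 / BPM = 60000 / 76 ms
Dotted quarter note = 3/2 × quarter note
Duration = 3/2 × 60000 / 76 = 90000 / 76
= 1184.2 ms


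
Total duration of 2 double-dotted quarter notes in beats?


Base quarter note = 1 beat
Dot 1 adds half the previous value: +1/2
Dot 2 adds half the previous value: +1/4
One double-dotted quarter = 1 + 1/2 + 1/4 = 7/4
2 of them = 2 × 7/4 = 7/2
= 7/2 beats


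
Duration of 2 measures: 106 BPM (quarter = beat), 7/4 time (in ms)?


Reasoning:
Quarter-note beat duration = 60000 / 106 ms
Beats per measure (7/4) = 7
One measure = 7 × 60000 / 106 = 420000 / 106 ms
2 measures = 2 × 420000 / 106 = 840000 / 106
= 7924.5 ms


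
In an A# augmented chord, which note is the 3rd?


Step by step:
Augmented triad = root + major 3rd (4 semitones) + augmented 5th (8 semitones)
A triad on A# stacks thirds, so the chord tones use letter names A-C-E
Root: A#
Major 3rd above A#: C##
Augmented 5th above A#: E##
The 3rd = C##


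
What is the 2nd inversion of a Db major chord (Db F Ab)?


Solution.
Root position: Db F Ab
2nd inversion: move root and 3rd up an octave
Bass note: Ab
Notes (bottom to top) = Ab Db F


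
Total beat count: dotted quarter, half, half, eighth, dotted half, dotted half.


Beat values:
  dotted quarter = 1.5 beats
  half = 2 beats
  half = 2 beats
  eighth = 0.5 beats
  dotted half = 3 beats
  dotted half = 3 beats
Sum = 1.5 + 2 + 2 + 0.5 + 3 + 3
= 12 beats


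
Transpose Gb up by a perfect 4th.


perfect 4th: 4 letter names, 5 semitones
Letter: G + 3 → C
Pitch: Gb + 5 semitones, spelled as a C → Cb
= Cb


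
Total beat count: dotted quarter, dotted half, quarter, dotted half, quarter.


Beat values:
  dotted quarter = 1.5 beats
  dotted half = 3 beats
  quarter = 1 beat
  dotted half = 3 beats
  quarter = 1 beat
Sum = 1.5 + 3 + 1 + 3 + 1
= 9.5 beats


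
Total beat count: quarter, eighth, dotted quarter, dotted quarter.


Reasoning:
Beat values:
  quarter = 1 beat
  eighth = 0.5 beats
  dotted quarter = 1.5 beats
  dotted quarter = 1.5 beats
Sum = 1 + 0.5 + 1.5 + 1.5
= 4.5 beats


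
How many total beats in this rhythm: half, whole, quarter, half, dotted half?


Working:
Beat values:
  half = 2 beats
  whole = 4 beats
  quarter = 1 beat
  half = 2 beats
  dotted half = 3 beats
Sum = 2 + 4 + 1 + 2 + 3
= 12 beats


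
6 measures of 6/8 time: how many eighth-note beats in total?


Time signature 6/8: the bottom number 8 means the eighth note gets one count
The top number 6 means 6 eighth-note beats per measure
Total = 6 × 6 measures
= 36 eighth-note beats


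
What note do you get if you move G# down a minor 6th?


Solution.
minor 6th: 6 letter names, 8 semitones
Letter: G - 5 → B
Pitch: G# - 8 semitones, spelled as a B → B#
= B#


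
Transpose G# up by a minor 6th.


Solution.
minor 6th: 6 letter names, 8 semitones
Letter: G + 5 → E
Pitch: G# + 8 semitones, spelled as an E → E
= E


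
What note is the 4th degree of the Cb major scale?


Step by step:
Major scale pattern: W-W-H-W-W-W-H (2-2-1-2-2-2-1 semitones)
Starting from Cb:
  Cb + 2 semitones → Db
  Db + 2 semitones → Eb
  Eb + 1 semitone → Fb
  Fb + 2 semitones → Gb
  Gb + 2 semitones → Ab
  Ab + 2 semitones → Bb
  Bb + 1 semitone → Cb
Scale: Cb Db Eb Fb Gb Ab Bb
Degree 4 = Fb


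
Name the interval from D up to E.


Letter names: D → E spans 2 letter names → a 2nd
Semitones: D → E = 2 half-steps
A 2nd of 2 semitones is a major 2nd
= major 2nd


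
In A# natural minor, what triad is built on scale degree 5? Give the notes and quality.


Let's work it out.
A# natural minor scale: A# B# C# D# E# F# G#
Diatonic triad on degree 5 stacks scale notes 5, 7, 2: E# G# B#
E#→G# = 3 semitones; E#→B# = 7 semitones → minor triad
= E# G# B# (minor)


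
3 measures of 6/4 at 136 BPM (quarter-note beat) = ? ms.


Quarter-note beat duration = 60000 / 136 ms
Beats per measure (6/4) = 6
One measure = 6 × 60000 / 136 = 360000 / 136 ms
3 measures = 3 × 360000 / 136 = 1080000 / 136
= 7941.2 ms


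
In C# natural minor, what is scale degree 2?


Step by step:
Natural minor scale pattern: W-H-W-W-H-W-W (2-1-2-2-1-2-2 semitones)
Starting from C#:
  C# + 2 semitones → D#
  D# + 1 semitone → E
  E + 2 semitones → F#
  F# + 2 semitones → G#
  G# + 1 semitone → A
  A + 2 semitones → B
  B + 2 semitones → C#
Scale: C# D# E F# G# A B
Degree 2 = D#


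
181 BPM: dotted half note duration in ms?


One quarter-note beat = 60000 / BPM = 60000 / 181 ms
Dotted half note = 3 × quarter note
Duration = 3 × 60000 / 181 = 180000 / 181
= 994.5 ms


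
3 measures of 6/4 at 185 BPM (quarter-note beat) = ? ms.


Working:
Quarter-note beat duration = 60000 / 185 ms
Beats per measure (6/4) = 6
One measure = 6 × 60000 / 185 = 360000 / 185 ms
3 measures = 3 × 360000 / 185 = 1080000 / 185
= 5837.8 ms


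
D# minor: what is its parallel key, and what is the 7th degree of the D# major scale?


Solution.
Parallel keys share the same tonic but differ in mode
D# minor → parallel is D# major
D# major scale: D# E# F## G# A# B# C##
= D# major; 7th degree = C##


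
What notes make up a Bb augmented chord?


Working:
Augmented triad = root + major 3rd (4 semitones) + augmented 5th (8 semitones)
A triad on Bb stacks thirds, so the chord tones use letter names B-D-F
Root: Bb
Major 3rd above Bb: D
Augmented 5th above Bb: F#
Chord = Bb D F#


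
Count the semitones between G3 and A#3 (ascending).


Working:
Absolute semitone position = octave×12 + chromatic position
G3: 3×12 + 7 = 43
A#3: 3×12 + 10 = 46
Difference = 46 - 43 = 3
= 3 semitones


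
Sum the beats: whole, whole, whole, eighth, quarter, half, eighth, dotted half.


Solution.
Beat values:
  whole = 4 beats
  whole = 4 beats
  whole = 4 beats
  eighth = 0.5 beats
  quarter = 1 beat
  half = 2 beats
  eighth = 0.5 beats
  dotted half = 3 beats
Sum = 4 + 4 + 4 + 0.5 + 1 + 2 + 0.5 + 3
= 19 beats


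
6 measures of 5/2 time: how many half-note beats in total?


Reasoning:
Time signature 5/2: the bottom number 2 means the half note gets one count
The top number 5 means 5 half-note beats per measure
Total = 5 × 6 measures
= 30 half-note beats


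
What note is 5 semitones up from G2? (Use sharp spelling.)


Step by step:
G2: chromatic position 7 in octave 2 → absolute = 2×12 + 7 = 31
Transpose up 5: 31 + 5 = 36
36 = 3×12 + 0 → C in octave 3
Result = C3


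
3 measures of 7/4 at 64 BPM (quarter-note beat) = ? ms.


Step by step:
Quarter-note beat duration = 60000 / 64 ms
Beats per measure (7/4) = 7
One measure = 7 × 60000 / 64 = 420000 / 64 ms
3 measures = 3 × 420000 / 64 = 1260000 / 64
= 19687.5 ms


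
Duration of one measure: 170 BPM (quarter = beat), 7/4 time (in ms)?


Let's work it out.
Quarter-note beat duration = 60000 / 170 ms
Beats per measure (7/4) = 7
One measure = 7 × 60000 / 170 = 420000 / 170 ms
= 2470.6 ms


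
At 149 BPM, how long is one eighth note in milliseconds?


Reasoning:
One quarter-note beat = 60000 / BPM = 60000 / 149 ms
Eighth note = 1/2 × quarter note
Duration = 1/2 × 60000 / 149 = 30000 / 149
= 201.3 ms


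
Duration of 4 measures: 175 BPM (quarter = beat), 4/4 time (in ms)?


Working:
Quarter-note beat duration = 60000 / 175 ms
Beats per measure (4/4) = 4
One measure = 4 × 60000 / 175 = 240000 / 175 ms
4 measures = 4 × 240000 / 175 = 960000 / 175
= 5485.7 ms


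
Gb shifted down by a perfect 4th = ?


Working:
perfect 4th: 4 letter names, 5 semitones
Letter: G - 3 → D
Pitch: Gb - 5 semitones, spelled as a D → Db
= Db


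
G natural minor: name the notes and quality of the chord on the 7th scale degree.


G natural minor scale: G A Bb C D Eb F
Diatonic triad on degree 7 stacks scale notes 7, 2, 4: F A C
F→A = 4 semitones; F→C = 7 semitones → major triad
= F A C (major)


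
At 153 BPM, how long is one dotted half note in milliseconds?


One quarter-note beat = 60000 / BPM = 60000 / 153 ms
Dotted half note = 3 × quarter note
Duration = 3 × 60000 / 153 = 180000 / 153
= 1176.5 ms


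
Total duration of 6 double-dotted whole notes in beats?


Let's work it out.
Base whole note = 4 beats
Dot 1 adds half the previous value: +2
Dot 2 adds half the previous value: +1
One double-dotted whole = 4 + 2 + 1 = 7
6 of them = 6 × 7 = 42
= 42 beats


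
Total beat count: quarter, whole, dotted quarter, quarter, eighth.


Beat values:
  quarter = 1 beat
  whole = 4 beats
  dotted quarter = 1.5 beats
  quarter = 1 beat
  eighth = 0.5 beats
Sum = 1 + 4 + 1.5 + 1 + 0.5
= 8 beats


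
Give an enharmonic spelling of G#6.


Enharmonic notes sound the same pitch but are spelled with different letter names
G# and Ab name the same pitch class
= Ab6


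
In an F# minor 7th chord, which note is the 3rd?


Minor 7th chord = root + minor 3rd + perfect 5th + minor 7th
Seventh chords stack in thirds, so the letter names are F-A-C-E
Root: F#
Minor 3rd above F#: A
Perfect 5th above F#: C#
Minor 7th above F#: E
The 3rd = A


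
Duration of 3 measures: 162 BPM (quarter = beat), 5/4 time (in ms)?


Quarter-note beat duration = 60000 / 162 ms
Beats per measure (5/4) = 5
One measure = 5 × 60000 / 162 = 300000 / 162 ms
3 measures = 3 × 300000 / 162 = 900000 / 162
= 5555.6 ms


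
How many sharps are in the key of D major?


Let's work it out.
Sharp major keys follow the circle of fifths: C(0), G(1), D(2), A(3), E(4), B(5), F#(6), C#(7)
D major has 2 sharps
Order of sharps: F# C# G# D# A# E# B# → first 2: F#, C#
= 2 sharps


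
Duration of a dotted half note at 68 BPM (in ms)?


Reasoning:
One quarter-note beat = 60000 / BPM = 60000 / 68 ms
Dotted half note = 3 × quarter note
Duration = 3 × 60000 / 68 = 180000 / 68
= 2647.1 ms


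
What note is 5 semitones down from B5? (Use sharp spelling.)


B5: chromatic position 11 in octave 5 → absolute = 5×12 + 11 = 71
Transpose down 5: 71 - 5 = 66
66 = 5×12 + 6 → F# in octave 5
Result = F#5


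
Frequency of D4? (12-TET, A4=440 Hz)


Let's work it out.
f = 440 × 2^(n/12) where n = semitones from A4
D4: -7 semitones from A4
f = 440 × 2^(-7/12)
f = 293.66 Hz


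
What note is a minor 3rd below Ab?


Step by step:
A 3rd spans 3 letter names, so from A we land on F
A minor 3rd = 3 semitones below Ab
Spell F at that pitch: F
= F


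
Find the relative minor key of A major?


Solution.
The relative minor shares the major's key signature and starts on its 6th degree
6th degree = a major 6th above the tonic; a major 6th above A is F#
→ relative minor of A major is F# minor
= F# minor


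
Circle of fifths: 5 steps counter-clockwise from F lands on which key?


Step by step:
Each counter-clockwise step moves down a perfect 5th (= up a perfect 4th)
From F: F → Bb → Eb → Ab → Db → F#/Gb
= F#/Gb


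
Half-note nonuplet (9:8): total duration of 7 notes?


Nonuplet: 9 notes occupy the space of 8 half notes
Space = 8 × 2 = 16 beats
Each nonuplet note = 16 / 9 = 16/9 beats
7 notes = 7 × 16/9 = 112/9
= 112/9 beats


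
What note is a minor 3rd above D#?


Let's work it out.
A 3rd spans 3 letter names, so from D we land on F
A minor 3rd = 3 semitones above D#
Spell F at that pitch: F#
= F#


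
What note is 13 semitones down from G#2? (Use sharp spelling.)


Step by step:
G#2: chromatic position 8 in octave 2 → absolute = 2×12 + 8 = 32
Transpose down 13: 32 - 13 = 19
19 = 1×12 + 7 → G in octave 1
Result = G1


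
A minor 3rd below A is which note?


Working:
A 3rd spans 3 letter names, so from A we land on F
A minor 3rd = 3 semitones below A
Spell F at that pitch: F#
= F#


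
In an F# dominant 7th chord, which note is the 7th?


Dominant 7th chord = root + major 3rd + perfect 5th + minor 7th
Seventh chords stack in thirds, so the letter names are F-A-C-E
Root: F#
Major 3rd above F#: A#
Perfect 5th above F#: C#
Minor 7th above F#: E
The 7th = E


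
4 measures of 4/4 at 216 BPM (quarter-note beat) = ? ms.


Quarter-note beat duration = 60000 / 216 ms
Beats per measure (4/4) = 4
One measure = 4 × 60000 / 216 = 240000 / 216 ms
4 measures = 4 × 240000 / 216 = 960000 / 216
= 4444.4 ms


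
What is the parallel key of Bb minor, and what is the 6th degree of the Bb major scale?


Solution.
Parallel keys share the same tonic but differ in mode
Bb minor → parallel is Bb major
Bb major scale: Bb C D Eb F G A
= Bb major; 6th degree = G


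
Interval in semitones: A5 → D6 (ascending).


Reasoning:
Absolute semitone position = octave×12 + chromatic position
A5: 5×12 + 9 = 69
D6: 6×12 + 2 = 74
Difference = 74 - 69 = 5
= 5 semitones


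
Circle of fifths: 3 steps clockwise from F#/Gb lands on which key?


Reasoning:
Each clockwise step on the circle of fifths moves up a perfect 5th
From F#/Gb: F#/Gb → Db → Ab → Eb
= Eb


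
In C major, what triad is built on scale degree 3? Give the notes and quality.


Working:
C major scale: C D E F G A B
Diatonic triad on degree 3 stacks scale notes 3, 5, 7: E G B
E→G = 3 semitones; E→B = 7 semitones → minor triad
= E G B (minor)


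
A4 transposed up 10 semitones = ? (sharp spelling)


Let's work it out.
A4: chromatic position 9 in octave 4 → absolute = 4×12 + 9 = 57
Transpose up 10: 57 + 10 = 67
67 = 5×12 + 7 → G in octave 5
Result = G5


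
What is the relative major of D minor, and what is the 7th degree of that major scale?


Solution.
The relative major shares the key signature and is a minor 3rd above the minor tonic
A minor 3rd above D is F
→ relative major of D minor is F major
F major scale: F G A Bb C D E
= F major; 7th degree = E


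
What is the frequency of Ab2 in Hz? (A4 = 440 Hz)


f = 440 × 2^(n/12) where n = semitones from A4
Ab2: -25 semitones from A4
f = 440 × 2^(-25/12)
f = 103.83 Hz


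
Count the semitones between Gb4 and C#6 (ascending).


Absolute semitone position = octave×12 + chromatic position
Gb4: 4×12 + 6 = 54
C#6: 6×12 + 1 = 73
Difference = 73 - 54 = 19
= 19 semitones


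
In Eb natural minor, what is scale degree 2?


Let's work it out.
Natural minor scale pattern: W-H-W-W-H-W-W (2-1-2-2-1-2-2 semitones)
Starting from Eb:
  Eb + 2 semitones → F
  F + 1 semitone → Gb
  Gb + 2 semitones → Ab
  Ab + 2 semitones → Bb
  Bb + 1 semitone → Cb
  Cb + 2 semitones → Db
  Db + 2 semitones → Eb
Scale: Eb F Gb Ab Bb Cb Db
Degree 2 = F


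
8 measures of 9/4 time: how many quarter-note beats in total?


Solution.
Time signature 9/4: the bottom number 4 means the quarter note gets one count
The top number 9 means 9 quarter-note beats per measure
Total = 9 × 8 measures
= 72 quarter-note beats


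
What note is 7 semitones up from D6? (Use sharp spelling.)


D6: chromatic position 2 in octave 6 → absolute = 6×12 + 2 = 74
Transpose up 7: 74 + 7 = 81
81 = 6×12 + 9 → A in octave 6
Result = A6


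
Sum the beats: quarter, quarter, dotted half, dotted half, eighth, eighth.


Beat values:
  quarter = 1 beat
  quarter = 1 beat
  dotted half = 3 beats
  dotted half = 3 beats
  eighth = 0.5 beats
  eighth = 0.5 beats
Sum = 1 + 1 + 3 + 3 + 0.5 + 0.5
= 9 beats


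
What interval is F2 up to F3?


Let's work it out.
Letter names: F → F spans 8 letter names → an octave
Semitones: F2 → F3 = 12 half-steps
An octave of 12 semitones is a perfect octave
= perfect octave


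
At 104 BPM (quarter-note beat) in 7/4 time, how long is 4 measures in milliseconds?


Quarter-note beat duration = 60000 / 104 ms
Beats per measure (7/4) = 7
One measure = 7 × 60000 / 104 = 420000 / 104 ms
4 measures = 4 × 420000 / 104 = 1680000 / 104
= 16153.8 ms


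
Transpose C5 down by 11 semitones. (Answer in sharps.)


Let's work it out.
C5: chromatic position 0 in octave 5 → absolute = 5×12 + 0 = 60
Transpose down 11: 60 - 11 = 49
49 = 4×12 + 1 → C# in octave 4
Result = C#4


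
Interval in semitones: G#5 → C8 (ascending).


Absolute semitone position = octave×12 + chromatic position
G#5: 5×12 + 8 = 68
C8: 8×12 + 0 = 96
Difference = 96 - 68 = 28
= 28 semitones


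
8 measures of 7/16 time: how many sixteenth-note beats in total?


Time signature 7/16: the bottom number 16 means the sixteenth note gets one count
The top number 7 means 7 sixteenth-note beats per measure
Total = 7 × 8 measures
= 56 sixteenth-note beats


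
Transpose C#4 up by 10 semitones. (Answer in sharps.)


Solution.
C#4: chromatic position 1 in octave 4 → absolute = 4×12 + 1 = 49
Transpose up 10: 49 + 10 = 59
59 = 4×12 + 11 → B in octave 4
Result = B4


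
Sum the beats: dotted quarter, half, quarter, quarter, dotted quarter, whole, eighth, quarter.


Reasoning:
Beat values:
  dotted quarter = 1.5 beats
  half = 2 beats
  quarter = 1 beat
  quarter = 1 beat
  dotted quarter = 1.5 beats
  whole = 4 beats
  eighth = 0.5 beats
  quarter = 1 beat
Sum = 1.5 + 2 + 1 + 1 + 1.5 + 4 + 0.5 + 1
= 12.5 beats


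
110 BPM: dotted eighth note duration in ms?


Working:
One quarter-note beat = 60000 / BPM = 60000 / 110 ms
Dotted eighth note = 3/4 × quarter note
Duration = 3/4 × 60000 / 110 = 45000 / 110
= 409.1 ms


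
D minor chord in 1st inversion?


Let's work it out.
Root position: D F A
1st inversion: move root up an octave
Bass note: F
Notes (bottom to top) = F A D


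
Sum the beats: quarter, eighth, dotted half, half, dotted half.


Beat values:
  quarter = 1 beat
  eighth = 0.5 beats
  dotted half = 3 beats
  half = 2 beats
  dotted half = 3 beats
Sum = 1 + 0.5 + 3 + 2 + 3
= 9.5 beats


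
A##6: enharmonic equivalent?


Enharmonic notes sound the same pitch but are spelled with different letter names
A## and B name the same pitch class
= B6


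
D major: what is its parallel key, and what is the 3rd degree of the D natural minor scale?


Step by step:
Parallel keys share the same tonic but differ in mode
D major → parallel is D minor
D natural minor scale: D E F G A Bb C
= D minor; 3rd degree = F


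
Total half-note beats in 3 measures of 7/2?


Let's work it out.
Time signature 7/2: the bottom number 2 means the half note gets one count
The top number 7 means 7 half-note beats per measure
Total = 7 × 3 measures
= 21 half-note beats


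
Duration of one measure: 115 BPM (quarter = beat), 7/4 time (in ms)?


Working:
Quarter-note beat duration = 60000 / 115 ms
Beats per measure (7/4) = 7
One measure = 7 × 60000 / 115 = 420000 / 115 ms
= 3652.2 ms


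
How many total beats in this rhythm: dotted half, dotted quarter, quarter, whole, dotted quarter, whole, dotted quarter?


Reasoning:
Beat values:
  dotted half = 3 beats
  dotted quarter = 1.5 beats
  quarter = 1 beat
  whole = 4 beats
  dotted quarter = 1.5 beats
  whole = 4 beats
  dotted quarter = 1.5 beats
Sum = 3 + 1.5 + 1 + 4 + 1.5 + 4 + 1.5
= 16.5 beats


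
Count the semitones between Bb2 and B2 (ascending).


Let's work it out.
Absolute semitone position = octave×12 + chromatic position
Bb2: 2×12 + 10 = 34
B2: 2×12 + 11 = 35
Difference = 35 - 34 = 1
= 1 semitone


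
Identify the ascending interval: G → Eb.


Solution.
Letter names: G → E spans 6 letter names → a 6th
Semitones: G → Eb = 8 half-steps
A 6th of 8 semitones is a minor 6th
= minor 6th


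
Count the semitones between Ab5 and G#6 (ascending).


Reasoning:
Absolute semitone position = octave×12 + chromatic position
Ab5: 5×12 + 8 = 68
G#6: 6×12 + 8 = 80
Difference = 80 - 68 = 12
= 12 semitones


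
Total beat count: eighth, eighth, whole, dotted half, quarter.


Solution.
Beat values:
  eighth = 0.5 beats
  eighth = 0.5 beats
  whole = 4 beats
  dotted half = 3 beats
  quarter = 1 beat
Sum = 0.5 + 0.5 + 4 + 3 + 1
= 9 beats


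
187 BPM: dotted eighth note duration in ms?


Solution.
One quarter-note beat = 60000 / BPM = 60000 / 187 ms
Dotted eighth note = 3/4 × quarter note
Duration = 3/4 × 60000 / 187 = 45000 / 187
= 240.6 ms


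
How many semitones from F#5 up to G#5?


Let's work it out.
Absolute semitone position = octave×12 + chromatic position
F#5: 5×12 + 6 = 66
G#5: 5×12 + 8 = 68
Difference = 68 - 66 = 2
= 2 semitones


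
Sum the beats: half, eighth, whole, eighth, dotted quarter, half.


Beat values:
  half = 2 beats
  eighth = 0.5 beats
  whole = 4 beats
  eighth = 0.5 beats
  dotted quarter = 1.5 beats
  half = 2 beats
Sum = 2 + 0.5 + 4 + 0.5 + 1.5 + 2
= 10.5 beats


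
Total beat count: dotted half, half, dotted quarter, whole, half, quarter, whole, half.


Beat values:
  dotted half = 3 beats
  half = 2 beats
  dotted quarter = 1.5 beats
  whole = 4 beats
  half = 2 beats
  quarter = 1 beat
  whole = 4 beats
  half = 2 beats
Sum = 3 + 2 + 1.5 + 4 + 2 + 1 + 4 + 2
= 19.5 beats


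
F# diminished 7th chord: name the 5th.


Diminished 7th chord = root + minor 3rd + diminished 5th + diminished 7th
Seventh chords stack in thirds, so the letter names are F-A-C-E
Root: F#
Minor 3rd above F#: A
Diminished 5th above F#: C
Diminished 7th above F#: Eb
The 5th = C


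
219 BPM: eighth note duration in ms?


Working:
One quarter-note beat = 60000 / BPM = 60000 / 219 ms
Eighth note = 1/2 × quarter note
Duration = 1/2 × 60000 / 219 = 30000 / 219
= 137.0 ms


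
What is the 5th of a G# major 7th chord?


Reasoning:
Major 7th chord = root + major 3rd + perfect 5th + major 7th
Seventh chords stack in thirds, so the letter names are G-B-D-F
Root: G#
Major 3rd above G#: B#
Perfect 5th above G#: D#
Major 7th above G#: F##
The 5th = D#


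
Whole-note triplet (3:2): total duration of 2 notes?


Triplet: 3 notes occupy the space of 2 whole notes
Space = 2 × 4 = 8 beats
Each triplet note = 8 / 3 = 8/3 beats
2 notes = 2 × 8/3 = 16/3
= 16/3 beats


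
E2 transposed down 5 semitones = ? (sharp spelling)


Solution.
E2: chromatic position 4 in octave 2 → absolute = 2×12 + 4 = 28
Transpose down 5: 28 - 5 = 23
23 = 1×12 + 11 → B in octave 1
Result = B1


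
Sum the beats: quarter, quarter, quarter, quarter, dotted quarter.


Solution.
Beat values:
  quarter = 1 beat
  quarter = 1 beat
  quarter = 1 beat
  quarter = 1 beat
  dotted quarter = 1.5 beats
Sum = 1 + 1 + 1 + 1 + 1.5
= 5.5 beats


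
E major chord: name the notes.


Major triad = root + major 3rd (4 semitones) + perfect 5th (7 semitones)
A triad on E stacks thirds, so the chord tones use letter names E-G-B
Root: E
Major 3rd above E: G#
Perfect 5th above E: B
Chord = E G# B


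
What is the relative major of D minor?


Working:
The relative major shares the key signature and is a minor 3rd above the minor tonic
A minor 3rd above D is F
→ relative major of D minor is F major
= F major


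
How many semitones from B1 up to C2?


Reasoning:
Absolute semitone position = octave×12 + chromatic position
B1: 1×12 + 11 = 23
C2: 2×12 + 0 = 24
Difference = 24 - 23 = 1
= 1 semitone


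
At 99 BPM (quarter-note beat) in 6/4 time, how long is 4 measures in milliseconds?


Solution.
Quarter-note beat duration = 60000 / 99 ms
Beats per measure (6/4) = 6
One measure = 6 × 60000 / 99 = 360000 / 99 ms
4 measures = 4 × 360000 / 99 = 1440000 / 99
= 14545.5 ms


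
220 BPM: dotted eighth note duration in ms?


Let's work it out.
One quarter-note beat = 60000 / BPM = 60000 / 220 ms
Dotted eighth note = 3/4 × quarter note
Duration = 3/4 × 60000 / 220 = 45000 / 220
= 204.5 ms


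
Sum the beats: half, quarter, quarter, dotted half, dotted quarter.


Let's work it out.
Beat values:
  half = 2 beats
  quarter = 1 beat
  quarter = 1 beat
  dotted half = 3 beats
  dotted quarter = 1.5 beats
Sum = 2 + 1 + 1 + 3 + 1.5
= 8.5 beats


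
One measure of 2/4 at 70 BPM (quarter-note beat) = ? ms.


Step by step:
Quarter-note beat duration = 60000 / 70 ms
Beats per measure (2/4) = 2
One measure = 2 × 60000 / 70 = 120000 / 70 ms
= 1714.3 ms


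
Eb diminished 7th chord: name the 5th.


Reasoning:
Diminished 7th chord = root + minor 3rd + diminished 5th + diminished 7th
Seventh chords stack in thirds, so the letter names are E-G-B-D
Root: Eb
Minor 3rd above Eb: Gb
Diminished 5th above Eb: Bbb
Diminished 7th above Eb: Dbb
The 5th = Bbb


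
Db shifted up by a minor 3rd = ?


Solution.
minor 3rd: 3 letter names, 3 semitones
Letter: D + 2 → F
Pitch: Db + 3 semitones, spelled as an F → Fb
= Fb


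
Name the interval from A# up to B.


Letter names: A → B spans 2 letter names → a 2nd
Semitones: A# → B = 1 half-step
A 2nd of 1 semitone is a minor 2nd
= minor 2nd


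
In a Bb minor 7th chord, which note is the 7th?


Working:
Minor 7th chord = root + minor 3rd + perfect 5th + minor 7th
Seventh chords stack in thirds, so the letter names are B-D-F-A
Root: Bb
Minor 3rd above Bb: Db
Perfect 5th above Bb: F
Minor 7th above Bb: Ab
The 7th = Ab


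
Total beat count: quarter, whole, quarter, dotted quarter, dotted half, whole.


Beat values:
  quarter = 1 beat
  whole = 4 beats
  quarter = 1 beat
  dotted quarter = 1.5 beats
  dotted half = 3 beats
  whole = 4 beats
Sum = 1 + 4 + 1 + 1.5 + 3 + 4
= 14.5 beats


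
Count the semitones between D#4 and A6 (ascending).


Step by step:
Absolute semitone position = octave×12 + chromatic position
D#4: 4×12 + 3 = 51
A6: 6×12 + 9 = 81
Difference = 81 - 51 = 30
= 30 semitones


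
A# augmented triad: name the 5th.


Step by step:
Augmented triad = root + major 3rd (4 semitones) + augmented 5th (8 semitones)
A triad on A# stacks thirds, so the chord tones use letter names A-C-E
Root: A#
Major 3rd above A#: C##
Augmented 5th above A#: E##
The 5th = E##


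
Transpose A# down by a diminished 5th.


Let's work it out.
diminished 5th: 5 letter names, 6 semitones
Letter: A - 4 → D
Pitch: A# - 6 semitones, spelled as a D → D##
= D##


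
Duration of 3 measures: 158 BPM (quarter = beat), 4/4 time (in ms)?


Reasoning:
Quarter-note beat duration = 60000 / 158 ms
Beats per measure (4/4) = 4
One measure = 4 × 60000 / 158 = 240000 / 158 ms
3 measures = 3 × 240000 / 158 = 720000 / 158
= 4557.0 ms


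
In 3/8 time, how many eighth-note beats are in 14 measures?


Solution.
Time signature 3/8: the bottom number 8 means the eighth note gets one count
The top number 3 means 3 eighth-note beats per measure
Total = 3 × 14 measures
= 42 eighth-note beats


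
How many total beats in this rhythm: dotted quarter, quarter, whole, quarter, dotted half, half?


Working:
Beat values:
  dotted quarter = 1.5 beats
  quarter = 1 beat
  whole = 4 beats
  quarter = 1 beat
  dotted half = 3 beats
  half = 2 beats
Sum = 1.5 + 1 + 4 + 1 + 3 + 2
= 12.5 beats


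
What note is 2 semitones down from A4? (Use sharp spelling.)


Reasoning:
A4: chromatic position 9 in octave 4 → absolute = 4×12 + 9 = 57
Transpose down 2: 57 - 2 = 55
55 = 4×12 + 7 → G in octave 4
Result = G4


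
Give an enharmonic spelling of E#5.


Reasoning:
Enharmonic notes sound the same pitch but are spelled with different letter names
E# and F name the same pitch class
= F5


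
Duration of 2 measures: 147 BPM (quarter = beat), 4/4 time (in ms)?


Step by step:
Quarter-note beat duration = 60000 / 147 ms
Beats per measure (4/4) = 4
One measure = 4 × 60000 / 147 = 240000 / 147 ms
2 measures = 2 × 240000 / 147 = 480000 / 147
= 3265.3 ms


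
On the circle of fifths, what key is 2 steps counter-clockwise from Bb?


Solution.
Each counter-clockwise step moves down a perfect 5th (= up a perfect 4th)
From Bb: Bb → Eb → Ab
= Ab


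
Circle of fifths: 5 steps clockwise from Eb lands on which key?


Each clockwise step on the circle of fifths moves up a perfect 5th
From Eb: Eb → Bb → F → C → G → D
= D


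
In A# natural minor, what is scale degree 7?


Working:
Natural minor scale pattern: W-H-W-W-H-W-W (2-1-2-2-1-2-2 semitones)
Starting from A#:
  A# + 2 semitones → B#
  B# + 1 semitone → C#
  C# + 2 semitones → D#
  D# + 2 semitones → E#
  E# + 1 semitone → F#
  F# + 2 semitones → G#
  G# + 2 semitones → A#
Scale: A# B# C# D# E# F# G#
Degree 7 = G#


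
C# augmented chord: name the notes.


Augmented triad = root + major 3rd (4 semitones) + augmented 5th (8 semitones)
A triad on C# stacks thirds, so the chord tones use letter names C-E-G
Root: C#
Major 3rd above C#: E#
Augmented 5th above C#: G##
Chord = C# E# G##


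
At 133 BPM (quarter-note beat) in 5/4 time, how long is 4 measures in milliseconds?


Quarter-note beat duration = 60000 / 133 ms
Beats per measure (5/4) = 5
One measure = 5 × 60000 / 133 = 300000 / 133 ms
4 measures = 4 × 300000 / 133 = 1200000 / 133
= 9022.6 ms


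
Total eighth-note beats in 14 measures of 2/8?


Solution.
Time signature 2/8: the bottom number 8 means the eighth note gets one count
The top number 2 means 2 eighth-note beats per measure
Total = 2 × 14 measures
= 28 eighth-note beats


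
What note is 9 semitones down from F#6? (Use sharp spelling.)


F#6: chromatic position 6 in octave 6 → absolute = 6×12 + 6 = 78
Transpose down 9: 78 - 9 = 69
69 = 5×12 + 9 → A in octave 5
Result = A5


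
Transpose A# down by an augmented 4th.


Reasoning:
augmented 4th: 4 letter names, 6 semitones
Letter: A - 3 → E
Pitch: A# - 6 semitones, spelled as an E → E
= E


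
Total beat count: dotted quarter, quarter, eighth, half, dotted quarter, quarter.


Solution.
Beat values:
  dotted quarter = 1.5 beats
  quarter = 1 beat
  eighth = 0.5 beats
  half = 2 beats
  dotted quarter = 1.5 beats
  quarter = 1 beat
Sum = 1.5 + 1 + 0.5 + 2 + 1.5 + 1
= 7.5 beats


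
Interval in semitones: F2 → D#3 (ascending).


Solution.
Absolute semitone position = octave×12 + chromatic position
F2: 2×12 + 5 = 29
D#3: 3×12 + 3 = 39
Difference = 39 - 29 = 10
= 10 semitones


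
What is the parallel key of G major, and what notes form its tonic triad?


Parallel keys share the same tonic but differ in mode
G major → parallel is G minor
Tonic triad of G minor = G Bb D
= G minor; triad = G Bb D


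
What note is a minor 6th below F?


Step by step:
A 6th spans 6 letter names, so from F we land on A
A minor 6th = 8 semitones below F
Spell A at that pitch: A
= A


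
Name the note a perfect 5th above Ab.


Let's work it out.
A 5th spans 5 letter names, so from A we land on E
A perfect 5th = 7 semitones above Ab
Spell E at that pitch: Eb
= Eb


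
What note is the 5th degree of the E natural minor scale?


Solution.
Natural minor scale pattern: W-H-W-W-H-W-W (2-1-2-2-1-2-2 semitones)
Starting from E:
  E + 2 semitones → F#
  F# + 1 semitone → G
  G + 2 semitones → A
  A + 2 semitones → B
  B + 1 semitone → C
  C + 2 semitones → D
  D + 2 semitones → E
Scale: E F# G A B C D
Degree 5 = B


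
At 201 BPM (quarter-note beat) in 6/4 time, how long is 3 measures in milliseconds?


Solution.
Quarter-note beat duration = 60000 / 201 ms
Beats per measure (6/4) = 6
One measure = 6 × 60000 / 201 = 360000 / 201 ms
3 measures = 3 × 360000 / 201 = 1080000 / 201
= 5373.1 ms


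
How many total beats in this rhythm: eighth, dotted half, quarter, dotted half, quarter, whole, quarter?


Solution.
Beat values:
  eighth = 0.5 beats
  dotted half = 3 beats
  quarter = 1 beat
  dotted half = 3 beats
  quarter = 1 beat
  whole = 4 beats
  quarter = 1 beat
Sum = 0.5 + 3 + 1 + 3 + 1 + 4 + 1
= 13.5 beats


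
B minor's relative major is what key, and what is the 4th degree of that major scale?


Working:
The relative major shares the key signature and is a minor 3rd above the minor tonic
A minor 3rd above B is D
→ relative major of B minor is D major
D major scale: D E F# G A B C#
= D major; 4th degree = G


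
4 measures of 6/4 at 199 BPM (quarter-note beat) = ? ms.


Quarter-note beat duration = 60000 / 199 ms
Beats per measure (6/4) = 6
One measure = 6 × 60000 / 199 = 360000 / 199 ms
4 measures = 4 × 360000 / 199 = 1440000 / 199
= 7236.2 ms


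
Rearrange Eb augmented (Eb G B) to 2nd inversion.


Step by step:
Root position: Eb G B
2nd inversion: move root and 3rd up an octave
Bass note: B
Notes (bottom to top) = B Eb G


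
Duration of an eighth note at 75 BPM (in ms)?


One quarter-note beat = 60000 / BPM = 60000 / 75 ms
Eighth note = 1/2 × quarter note
Duration = 1/2 × 60000 / 75 = 30000 / 75
= 400.0 ms


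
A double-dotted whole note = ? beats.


Base whole note = 4 beats
Dot 1 adds half the previous value: +2
Dot 2 adds half the previous value: +1
One double-dotted whole = 4 + 2 + 1 = 7
= 7 beats


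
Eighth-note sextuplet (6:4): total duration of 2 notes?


Solution.
Sextuplet: 6 notes occupy the space of 4 eighth notes
Space = 4 × 1/2 = 2 beats
Each sextuplet note = 2 / 6 = 1/3 beats
2 notes = 2 × 1/3 = 2/3
= 2/3 beats


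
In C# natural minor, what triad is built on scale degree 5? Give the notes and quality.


C# natural minor scale: C# D# E F# G# A B
Diatonic triad on degree 5 stacks scale notes 5, 7, 2: G# B D#
G#→B = 3 semitones; G#→D# = 7 semitones → minor triad
= G# B D# (minor)


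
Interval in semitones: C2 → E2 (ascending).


Working:
Absolute semitone position = octave×12 + chromatic position
C2: 2×12 + 0 = 24
E2: 2×12 + 4 = 28
Difference = 28 - 24 = 4
= 4 semitones


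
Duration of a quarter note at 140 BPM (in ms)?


Step by step:
One quarter-note beat = 60000 / BPM = 60000 / 140 ms
Duration = 60000 / 140
= 428.6 ms


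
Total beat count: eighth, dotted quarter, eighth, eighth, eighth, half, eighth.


Reasoning:
Beat values:
  eighth = 0.5 beats
  dotted quarter = 1.5 beats
  eighth = 0.5 beats
  eighth = 0.5 beats
  eighth = 0.5 beats
  half = 2 beats
  eighth = 0.5 beats
Sum = 0.5 + 1.5 + 0.5 + 0.5 + 0.5 + 2 + 0.5
= 6 beats


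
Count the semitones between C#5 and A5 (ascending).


Reasoning:
Absolute semitone position = octave×12 + chromatic position
C#5: 5×12 + 1 = 61
A5: 5×12 + 9 = 69
Difference = 69 - 61 = 8
= 8 semitones


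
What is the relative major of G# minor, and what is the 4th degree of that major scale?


Solution.
The relative major shares the key signature and is a minor 3rd above the minor tonic
A minor 3rd above G# is B
→ relative major of G# minor is B major
B major scale: B C# D# E F# G# A#
= B major; 4th degree = E


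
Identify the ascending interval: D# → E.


Step by step:
Letter names: D → E spans 2 letter names → a 2nd
Semitones: D# → E = 1 half-step
A 2nd of 1 semitone is a minor 2nd
= minor 2nd


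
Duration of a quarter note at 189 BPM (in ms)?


One quarter-note beat = 60000 / BPM = 60000 / 189 ms
Duration = 60000 / 189
= 317.5 ms


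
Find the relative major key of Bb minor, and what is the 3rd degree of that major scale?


The relative major shares the key signature and is a minor 3rd above the minor tonic
A minor 3rd above Bb is Db
→ relative major of Bb minor is Db major
Db major scale: Db Eb F Gb Ab Bb C
= Db major; 3rd degree = F


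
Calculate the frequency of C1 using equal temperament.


Step by step:
f = 440 × 2^(n/12) where n = semitones from A4
C1: -45 semitones from A4
f = 440 × 2^(-45/12)
f = 32.70 Hz


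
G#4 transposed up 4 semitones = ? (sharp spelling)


Reasoning:
G#4: chromatic position 8 in octave 4 → absolute = 4×12 + 8 = 56
Transpose up 4: 56 + 4 = 60
60 = 5×12 + 0 → C in octave 5
Result = C5


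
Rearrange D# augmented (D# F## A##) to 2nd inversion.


Let's work it out.
Root position: D# F## A##
2nd inversion: move root and 3rd up an octave
Bass note: A##
Notes (bottom to top) = A## D# F##


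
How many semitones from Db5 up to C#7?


Step by step:
Absolute semitone position = octave×12 + chromatic position
Db5: 5×12 + 1 = 61
C#7: 7×12 + 1 = 85
Difference = 85 - 61 = 24
= 24 semitones


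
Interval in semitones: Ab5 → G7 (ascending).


Solution.
Absolute semitone position = octave×12 + chromatic position
Ab5: 5×12 + 8 = 68
G7: 7×12 + 7 = 91
Difference = 91 - 68 = 23
= 23 semitones


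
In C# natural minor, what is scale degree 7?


Let's work it out.
Natural minor scale pattern: W-H-W-W-H-W-W (2-1-2-2-1-2-2 semitones)
Starting from C#:
  C# + 2 semitones → D#
  D# + 1 semitone → E
  E + 2 semitones → F#
  F# + 2 semitones → G#
  G# + 1 semitone → A
  A + 2 semitones → B
  B + 2 semitones → C#
Scale: C# D# E F# G# A B
Degree 7 = B


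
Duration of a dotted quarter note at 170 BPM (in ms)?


One quarter-note beat = 60000 / BPM = 60000 / 170 ms
Dotted quarter note = 3/2 × quarter note
Duration = 3/2 × 60000 / 170 = 90000 / 170
= 529.4 ms


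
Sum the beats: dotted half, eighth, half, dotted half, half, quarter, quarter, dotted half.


Reasoning:
Beat values:
  dotted half = 3 beats
  eighth = 0.5 beats
  half = 2 beats
  dotted half = 3 beats
  half = 2 beats
  quarter = 1 beat
  quarter = 1 beat
  dotted half = 3 beats
Sum = 3 + 0.5 + 2 + 3 + 2 + 1 + 1 + 3
= 15.5 beats


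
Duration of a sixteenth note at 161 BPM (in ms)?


Solution.
One quarter-note beat = 60000 / BPM = 60000 / 161 ms
Sixteenth note = 1/4 × quarter note
Duration = 1/4 × 60000 / 161 = 15000 / 161
= 93.2 ms


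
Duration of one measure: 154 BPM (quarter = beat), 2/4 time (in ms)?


Quarter-note beat duration = 60000 / 154 ms
Beats per measure (2/4) = 2
One measure = 2 × 60000 / 154 = 120000 / 154 ms
= 779.2 ms


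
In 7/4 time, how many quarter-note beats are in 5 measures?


Step by step:
Time signature 7/4: the bottom number 4 means the quarter note gets one count
The top number 7 means 7 quarter-note beats per measure
Total = 7 × 5 measures
= 35 quarter-note beats


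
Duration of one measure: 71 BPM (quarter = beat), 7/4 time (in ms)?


Reasoning:
Quarter-note beat duration = 60000 / 71 ms
Beats per measure (7/4) = 7
One measure = 7 × 60000 / 71 = 420000 / 71 ms
= 5915.5 ms


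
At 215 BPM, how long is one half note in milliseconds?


Reasoning:
One quarter-note beat = 60000 / BPM = 60000 / 215 ms
Half note = 2 × quarter note
Duration = 2 × 60000 / 215 = 120000 / 215
= 558.1 ms


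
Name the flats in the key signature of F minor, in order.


Solution.
Flat minor keys: A(0), D(1), G(2), C(3), F(4), Bb(5), Eb(6), Ab(7)
F minor has 4 flats
Order of flats: Bb Eb Ab Db Gb Cb Fb → first 4: Bb, Eb, Ab, Db
= Bb, Eb, Ab, Db


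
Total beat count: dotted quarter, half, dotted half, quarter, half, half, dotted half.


Reasoning:
Beat values:
  dotted quarter = 1.5 beats
  half = 2 beats
  dotted half = 3 beats
  quarter = 1 beat
  half = 2 beats
  half = 2 beats
  dotted half = 3 beats
Sum = 1.5 + 2 + 3 + 1 + 2 + 2 + 3
= 14.5 beats


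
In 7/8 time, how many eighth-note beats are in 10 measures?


Time signature 7/8: the bottom number 8 means the eighth note gets one count
The top number 7 means 7 eighth-note beats per measure
Total = 7 × 10 measures
= 70 eighth-note beats


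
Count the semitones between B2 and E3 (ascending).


Step by step:
Absolute semitone position = octave×12 + chromatic position
B2: 2×12 + 11 = 35
E3: 3×12 + 4 = 40
Difference = 40 - 35 = 5
= 5 semitones


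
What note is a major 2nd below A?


Solution.
A 2nd spans 2 letter names, so from A we land on G
A major 2nd = 2 semitones below A
Spell G at that pitch: G
= G


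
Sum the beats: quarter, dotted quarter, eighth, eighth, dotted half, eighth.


Beat values:
  quarter = 1 beat
  dotted quarter = 1.5 beats
  eighth = 0.5 beats
  eighth = 0.5 beats
  dotted half = 3 beats
  eighth = 0.5 beats
Sum = 1 + 1.5 + 0.5 + 0.5 + 3 + 0.5
= 7 beats
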